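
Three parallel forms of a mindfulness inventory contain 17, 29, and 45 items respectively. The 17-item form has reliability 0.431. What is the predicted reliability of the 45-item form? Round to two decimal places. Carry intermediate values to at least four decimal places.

The 29-item form is not needed; work directly from the 17-item form with n = 45/17 = 2.6471.
r_{45} = n·r / (1 + (n − 1)·r) = 1.1409 / 1.7099 ≈ 0.6672

0.67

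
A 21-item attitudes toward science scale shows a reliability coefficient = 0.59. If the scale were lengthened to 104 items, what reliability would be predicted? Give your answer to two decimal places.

0.88

n = 104/21 = 4.9524
r_new = (4.9524 × 0.59) / (1 + (4.9524 − 1) × 0.59)
     = 2.9219 / 3.3319 = 0.8769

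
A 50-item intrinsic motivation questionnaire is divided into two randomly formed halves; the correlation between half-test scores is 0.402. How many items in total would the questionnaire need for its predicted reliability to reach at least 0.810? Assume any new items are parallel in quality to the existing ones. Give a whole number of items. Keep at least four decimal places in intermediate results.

Corrected full-test reliability: r_full = 2 × 0.402 / (1 + 0.402) ≈ 0.5735
Solve Spearman-Brown for n: n = 0.810(1 − 0.5735) / [0.5735(1 − 0.810)] = 3.1704
Items = 3.1704 × 50 ≈ 158.52 → 159

159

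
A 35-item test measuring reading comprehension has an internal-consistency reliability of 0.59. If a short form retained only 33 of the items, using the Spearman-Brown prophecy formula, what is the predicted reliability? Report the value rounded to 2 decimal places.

n = 33/35 = 0.9429
r_new = 0.9429·0.59 / [1 + (0.9429 − 1)·0.59]
     = 0.5563 / 0.9663 = 0.5757

0.58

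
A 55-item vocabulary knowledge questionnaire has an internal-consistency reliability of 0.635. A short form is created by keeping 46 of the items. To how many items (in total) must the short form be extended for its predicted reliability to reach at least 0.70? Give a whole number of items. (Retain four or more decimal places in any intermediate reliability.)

74

First, r for the 46-item form: n = 46/55 = 0.8364, so r_46 = 0.8364·0.635/(1 + (0.8364 − 1)·0.635) = 0.5927
Length factor from the short form to reach 0.70: n' = 0.70(1 − 0.5927) / [0.5927(1 − 0.70)] ≈ 1.6035
Total items = 1.6035 × 46 = 73.76, rounded up to 74.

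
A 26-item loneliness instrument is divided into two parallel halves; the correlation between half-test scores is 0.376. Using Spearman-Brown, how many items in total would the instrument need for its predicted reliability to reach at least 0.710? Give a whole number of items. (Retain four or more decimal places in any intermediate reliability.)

53

r_full = 2(0.376)/(1 + 0.376) = 0.5465
n = r_tgt(1 − r_full) / [r_full(1 − r_tgt)] = 0.710 × 0.4535 / (0.5465 × 0.290) ≈ 2.0316
Required items = 2.0316 × 26 = 52.82, so 53 items.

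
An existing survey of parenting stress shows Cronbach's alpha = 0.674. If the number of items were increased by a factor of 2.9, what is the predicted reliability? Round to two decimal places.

0.86

Spearman-Brown: r_new = n·r / (1 + (n − 1)·r)
r_new = 2.9·0.674 / [1 + (2.9 − 1)·0.674]
r_new = 1.9546 / 2.2806 ≈ 0.8571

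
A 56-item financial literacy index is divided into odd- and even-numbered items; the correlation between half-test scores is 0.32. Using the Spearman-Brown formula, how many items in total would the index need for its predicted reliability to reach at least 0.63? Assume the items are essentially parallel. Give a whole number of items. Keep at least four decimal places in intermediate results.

102

r_full = 2(0.32)/(1 + 0.32) = 0.4848
n = r_tgt(1 − r_full) / [r_full(1 − r_tgt)] = 0.63 × 0.5152 / (0.4848 × 0.37) ≈ 1.8095
Items = 1.8095 × 56 ≈ 101.33 → 102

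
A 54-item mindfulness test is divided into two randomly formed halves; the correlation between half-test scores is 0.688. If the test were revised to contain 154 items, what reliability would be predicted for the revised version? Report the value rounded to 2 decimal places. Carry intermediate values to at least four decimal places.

Spearman-Brown correction (n = 2): r_full = 2·0.688/(1 + 0.688) = 0.8152
Length factor from 54 to 154 items: n = 154/54 = 2.8519
r_new = n·r_full / (1 + (n − 1)·r_full) = 2.3249 / 2.5097 ≈ 0.9264

0.93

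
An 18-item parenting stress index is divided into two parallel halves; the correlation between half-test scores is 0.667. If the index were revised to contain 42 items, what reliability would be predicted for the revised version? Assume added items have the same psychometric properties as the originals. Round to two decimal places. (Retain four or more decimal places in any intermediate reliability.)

First correct the split-half correlation to full-test reliability: r_full = 2 × 0.667 / (1 + 0.667) ≈ 0.8002
Length factor from 18 to 42 items: n = 42/18 = 2.3333
r_new = n·r_full / (1 + (n − 1)·r_full) = 1.8671 / 2.0669 ≈ 0.9033

0.90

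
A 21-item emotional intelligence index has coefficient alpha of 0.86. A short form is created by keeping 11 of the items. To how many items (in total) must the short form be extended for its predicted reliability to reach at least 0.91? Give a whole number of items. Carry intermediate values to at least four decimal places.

35

First, r for the 11-item form: n = 11/21 = 0.5238, so r_11 = 0.5238·0.86/(1 + (0.5238 − 1)·0.86) = 0.7629
Then solve for n' with r_old = 0.7629, r_target = 0.91: n' = 0.91(1 − 0.7629)/[0.7629(1 − 0.91)] = 3.1424
Total items = 3.1424 × 11 = 34.57, rounded up to 35.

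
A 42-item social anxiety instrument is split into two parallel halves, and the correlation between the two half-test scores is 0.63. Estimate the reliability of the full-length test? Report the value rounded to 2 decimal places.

r_full = 2(0.63) / (1 + 0.63)
r_full = 1.2600 / 1.6300 ≈ 0.7730

0.77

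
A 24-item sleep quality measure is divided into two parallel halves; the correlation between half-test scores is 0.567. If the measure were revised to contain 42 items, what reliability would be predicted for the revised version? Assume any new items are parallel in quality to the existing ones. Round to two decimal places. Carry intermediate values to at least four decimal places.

Full-test reliability from the split-half r: r_full = 2(0.567)/(1 + 0.567) = 0.7237
Then adjust to 42 items: n = 42/24 = 1.7500
r_new = n·r_full / (1 + (n − 1)·r_full) = 1.2665 / 1.5428 ≈ 0.8209

0.82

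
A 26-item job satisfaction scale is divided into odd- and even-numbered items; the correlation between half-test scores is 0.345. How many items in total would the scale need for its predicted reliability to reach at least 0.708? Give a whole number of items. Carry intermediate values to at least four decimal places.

60

Corrected full-test reliability: r_full = 2 × 0.345 / (1 + 0.345) ≈ 0.5130
Solve Spearman-Brown for n: n = 0.708(1 − 0.5130) / [0.5130(1 − 0.708)] = 2.3018
Items = 2.3018 × 26 ≈ 59.85 → 60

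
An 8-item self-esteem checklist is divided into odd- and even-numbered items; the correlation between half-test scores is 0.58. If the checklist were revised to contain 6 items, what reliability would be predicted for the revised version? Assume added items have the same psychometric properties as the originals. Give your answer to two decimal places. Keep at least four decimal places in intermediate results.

Full-test reliability from the split-half r: r_full = 2(0.58)/(1 + 0.58) = 0.7342
Then adjust to 6 items: n = 6/8 = 0.7500
r_new = n·r_full / (1 + (n − 1)·r_full) = 0.5506 / 0.8165 ≈ 0.6743

0.67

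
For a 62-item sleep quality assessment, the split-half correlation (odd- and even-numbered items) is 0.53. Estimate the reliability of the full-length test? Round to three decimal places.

Each half is half the length of the full test, so the full test is n = 2 times a half.
r_full = 2(0.53) / (1 + 0.53)
r_full = 1.0600 / 1.5300 ≈ 0.6928

0.693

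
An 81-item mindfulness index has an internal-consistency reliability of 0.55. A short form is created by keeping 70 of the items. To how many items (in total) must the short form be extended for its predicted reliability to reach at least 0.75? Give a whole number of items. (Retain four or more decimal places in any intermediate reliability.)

199

First, r for the 70-item form: n = 70/81 = 0.8642, so r_70 = 0.8642·0.55/(1 + (0.8642 − 1)·0.55) = 0.5137
Length factor from the short form to reach 0.75: n' = 0.75(1 − 0.5137) / [0.5137(1 − 0.75)] ≈ 2.8400
Total items = 2.8400 × 70 = 198.80, rounded up to 199.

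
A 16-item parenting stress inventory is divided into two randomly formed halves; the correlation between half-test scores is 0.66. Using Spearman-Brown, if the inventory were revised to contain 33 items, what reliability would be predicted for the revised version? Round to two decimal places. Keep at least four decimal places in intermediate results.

0.89

Spearman-Brown correction (n = 2): r_full = 2·0.66/(1 + 0.66) = 0.7952
Then adjust to 33 items: n = 33/16 = 2.0625
r_new = n·r_full / (1 + (n − 1)·r_full) = 1.6401 / 1.8449 ≈ 0.8890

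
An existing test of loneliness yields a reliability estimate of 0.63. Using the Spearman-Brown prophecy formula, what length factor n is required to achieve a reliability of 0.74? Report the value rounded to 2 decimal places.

1.67

Rearranging the Spearman-Brown formula for n,
n = r*(1 − r) / [ r (1 − r*) ]
n = 0.74(1 − 0.63) / [0.63(1 − 0.74)]
  = 0.2738 / 0.1638 = 1.6716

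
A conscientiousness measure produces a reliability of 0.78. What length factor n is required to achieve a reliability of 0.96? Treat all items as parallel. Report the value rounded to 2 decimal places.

Rearranging the Spearman-Brown formula for n,
n = r*(1 − r) / [ r (1 − r*) ]
n = [0.96 × 0.22] / [0.78 × 0.04]
n = 0.2112 / 0.0312 ≈ 6.7692

6.77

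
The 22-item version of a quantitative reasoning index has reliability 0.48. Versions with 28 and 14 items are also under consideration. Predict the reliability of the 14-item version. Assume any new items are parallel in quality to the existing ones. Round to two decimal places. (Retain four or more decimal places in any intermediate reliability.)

The 28-item form is not needed; work directly from the 22-item form with n = 14/22 = 0.6364.
r_{14} = n·r / (1 + (n − 1)·r) = 0.3055 / 0.8255 ≈ 0.3701

0.37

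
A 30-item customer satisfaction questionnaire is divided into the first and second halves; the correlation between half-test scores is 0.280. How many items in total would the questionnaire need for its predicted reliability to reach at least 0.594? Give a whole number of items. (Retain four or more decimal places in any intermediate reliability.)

r_full = 2(0.280)/(1 + 0.280) = 0.4375
Solve Spearman-Brown for n: n = 0.594(1 − 0.4375) / [0.4375(1 − 0.594)] = 1.8811
Required items = 1.8811 × 30 = 56.43, so 57 items.

57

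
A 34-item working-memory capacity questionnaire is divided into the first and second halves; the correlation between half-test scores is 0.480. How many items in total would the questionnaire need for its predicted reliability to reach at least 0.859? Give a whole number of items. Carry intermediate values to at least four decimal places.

113

r_full = 2(0.480)/(1 + 0.480) = 0.6486
Solve Spearman-Brown for n: n = 0.859(1 − 0.6486) / [0.6486(1 − 0.859)] = 3.3006
Items = 3.3006 × 34 ≈ 112.22 → 113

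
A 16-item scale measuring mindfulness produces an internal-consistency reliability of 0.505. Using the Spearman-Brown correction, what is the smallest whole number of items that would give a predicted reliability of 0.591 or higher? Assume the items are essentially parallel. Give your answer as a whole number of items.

23

n = 0.591 × (1 − 0.505) / [ 0.505 × (1 − 0.591) ]
n = 0.292545 / 0.206545 ≈ 1.4164
1.4164 × 16 = 22.66 → 23 items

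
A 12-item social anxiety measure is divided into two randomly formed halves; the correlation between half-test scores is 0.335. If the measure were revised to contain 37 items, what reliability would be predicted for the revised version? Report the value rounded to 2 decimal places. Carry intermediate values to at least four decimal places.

0.76

Spearman-Brown correction (n = 2): r_full = 2·0.335/(1 + 0.335) = 0.5019
Length factor from 12 to 37 items: n = 37/12 = 3.0833
r_new = n·r_full / (1 + (n − 1)·r_full) = 1.5475 / 2.0456 ≈ 0.7565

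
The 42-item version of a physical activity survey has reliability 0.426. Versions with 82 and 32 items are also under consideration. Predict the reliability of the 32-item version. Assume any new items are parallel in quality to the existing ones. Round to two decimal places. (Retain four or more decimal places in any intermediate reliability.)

0.36

The 82-item form is not needed; work directly from the 42-item form with n = 32/42 = 0.7619.
r_{32} = n·r / (1 + (n − 1)·r) = 0.3246 / 0.8986 ≈ 0.3612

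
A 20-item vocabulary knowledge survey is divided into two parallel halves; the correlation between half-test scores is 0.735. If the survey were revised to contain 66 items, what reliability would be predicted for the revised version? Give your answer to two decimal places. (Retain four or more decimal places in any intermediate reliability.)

0.95

Spearman-Brown correction (n = 2): r_full = 2·0.735/(1 + 0.735) = 0.8473
Length factor from 20 to 66 items: n = 66/20 = 3.3000
r_new = n·r_full / (1 + (n − 1)·r_full) = 2.7961 / 2.9488 ≈ 0.9482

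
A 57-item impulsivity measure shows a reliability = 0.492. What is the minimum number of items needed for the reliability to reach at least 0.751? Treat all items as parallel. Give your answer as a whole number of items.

Rearranging the Spearman-Brown formula for n,
n = r_target (1 − r_old) / [ r_old (1 − r_target) ]
n = [0.751 × 0.508] / [0.492 × 0.249]
  = 0.381508 / 0.122508 = 3.1141
Items needed = n × 57 = 3.1141 × 57 ≈ 177.50 → round up to 178

178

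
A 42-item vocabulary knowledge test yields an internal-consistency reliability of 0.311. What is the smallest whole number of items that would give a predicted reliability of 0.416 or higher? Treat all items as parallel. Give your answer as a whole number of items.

Spearman-Brown solved for the length factor n:
n = r*(1 − r) / [ r (1 − r*) ]
n = 0.416(1 − 0.311) / [0.311(1 − 0.416)]
  = 0.286624 / 0.181624 = 1.5781
Items needed = n × 42 = 1.5781 × 42 ≈ 66.28 → round up to 67

67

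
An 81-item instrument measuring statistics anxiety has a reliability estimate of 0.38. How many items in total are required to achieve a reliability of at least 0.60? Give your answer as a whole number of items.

199

Invert Spearman-Brown to solve for n:
n = r*(1 − r) / [ r (1 − r*) ]
n = 0.60 × (1 − 0.38) / [ 0.38 × (1 − 0.60) ]
  = 0.3720 / 0.1520 = 2.4474
2.4474 × 81 = 198.24 → 199 items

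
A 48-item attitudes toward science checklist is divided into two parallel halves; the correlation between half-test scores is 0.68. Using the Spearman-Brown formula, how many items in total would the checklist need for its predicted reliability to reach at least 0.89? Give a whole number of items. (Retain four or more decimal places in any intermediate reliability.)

r_full = 2(0.68)/(1 + 0.68) = 0.8095
n = r_tgt(1 − r_full) / [r_full(1 − r_tgt)] = 0.89 × 0.1905 / (0.8095 × 0.11) ≈ 1.9040
Required items = 1.9040 × 48 = 91.39, so 92 items.

92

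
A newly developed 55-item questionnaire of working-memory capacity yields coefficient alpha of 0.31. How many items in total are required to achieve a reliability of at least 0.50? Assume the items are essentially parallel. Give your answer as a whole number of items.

n = [0.50 × 0.69] / [0.31 × 0.50]
  = 0.3450 / 0.1550 = 2.2258
So the test needs 2.2258 × 55 ≈ 122.42 items; rounding up, 123.

123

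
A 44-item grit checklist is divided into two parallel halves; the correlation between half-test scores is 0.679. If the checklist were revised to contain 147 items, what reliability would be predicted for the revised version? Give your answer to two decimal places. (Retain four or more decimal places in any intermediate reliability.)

0.93

Spearman-Brown correction (n = 2): r_full = 2·0.679/(1 + 0.679) = 0.8088
Length factor from 44 to 147 items: n = 147/44 = 3.3409
r_new = n·r_full / (1 + (n − 1)·r_full) = 2.7021 / 2.8933 ≈ 0.9339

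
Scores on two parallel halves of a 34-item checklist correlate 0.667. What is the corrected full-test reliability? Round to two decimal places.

0.80

r_full = 2r_hh / (1 + r_hh) = 2 × 0.667 / (1 + 0.667)
       = 1.3340 / 1.6670 = 0.8002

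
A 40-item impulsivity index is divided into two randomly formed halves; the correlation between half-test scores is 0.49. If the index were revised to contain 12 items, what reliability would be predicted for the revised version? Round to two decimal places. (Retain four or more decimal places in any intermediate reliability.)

0.37

Spearman-Brown correction (n = 2): r_full = 2·0.49/(1 + 0.49) = 0.6577
Then adjust to 12 items: n = 12/40 = 0.3000
r_new = n·r_full / (1 + (n − 1)·r_full) = 0.1973 / 0.5396 ≈ 0.3656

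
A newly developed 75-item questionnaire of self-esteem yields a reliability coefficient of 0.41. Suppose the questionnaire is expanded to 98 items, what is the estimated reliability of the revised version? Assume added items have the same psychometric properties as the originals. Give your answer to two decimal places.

0.48

The new length is 98/75 = 1.3067 times the old.
r_new = (1.3067 × 0.41) / (1 + (1.3067 − 1) × 0.41)
     = 0.5357 / 1.1257 = 0.4759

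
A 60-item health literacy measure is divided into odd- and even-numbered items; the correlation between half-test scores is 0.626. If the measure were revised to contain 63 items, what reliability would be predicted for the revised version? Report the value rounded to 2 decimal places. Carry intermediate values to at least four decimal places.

Spearman-Brown correction (n = 2): r_full = 2·0.626/(1 + 0.626) = 0.7700
Length factor from 60 to 63 items: n = 63/60 = 1.0500
r_new = n·r_full / (1 + (n − 1)·r_full) = 0.8085 / 1.0385 ≈ 0.7785

0.78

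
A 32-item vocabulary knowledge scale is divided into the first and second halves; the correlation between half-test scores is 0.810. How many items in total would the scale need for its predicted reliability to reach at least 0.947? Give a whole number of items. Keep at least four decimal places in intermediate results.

68

Corrected full-test reliability: r_full = 2 × 0.810 / (1 + 0.810) ≈ 0.8950
n = r_tgt(1 − r_full) / [r_full(1 − r_tgt)] = 0.947 × 0.1050 / (0.8950 × 0.053) ≈ 2.0962
Required items = 2.0962 × 32 = 67.08, so 68 items.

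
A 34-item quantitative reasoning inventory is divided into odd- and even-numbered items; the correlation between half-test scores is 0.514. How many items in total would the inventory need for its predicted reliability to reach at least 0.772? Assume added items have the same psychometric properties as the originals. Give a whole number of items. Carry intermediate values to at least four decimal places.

r_full = 2(0.514)/(1 + 0.514) = 0.6790
Solve Spearman-Brown for n: n = 0.772(1 − 0.6790) / [0.6790(1 − 0.772)] = 1.6007
Items = 1.6007 × 34 ≈ 54.42 → 55

55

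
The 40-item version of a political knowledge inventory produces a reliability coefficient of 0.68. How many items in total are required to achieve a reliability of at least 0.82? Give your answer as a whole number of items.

Rearranging the Spearman-Brown formula for n,
n = r_target (1 − r_old) / [ r_old (1 − r_target) ]
n = 0.82(1 − 0.68) / [0.68(1 − 0.82)]
n = 0.2624 / 0.1224 ≈ 2.1438
So the test needs 2.1438 × 40 ≈ 85.75 items; rounding up, 86.

86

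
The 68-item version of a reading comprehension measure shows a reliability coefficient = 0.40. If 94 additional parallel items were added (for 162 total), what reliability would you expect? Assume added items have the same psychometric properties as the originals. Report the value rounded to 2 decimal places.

0.61

Length ratio n = 162/68 = 2.3824
By Spearman-Brown, r_new = n r / (1 + (n − 1) r).
r_new = 2.3824·0.40 / [1 + (2.3824 − 1)·0.40]
r_new = 0.9530 / 1.5530 ≈ 0.6137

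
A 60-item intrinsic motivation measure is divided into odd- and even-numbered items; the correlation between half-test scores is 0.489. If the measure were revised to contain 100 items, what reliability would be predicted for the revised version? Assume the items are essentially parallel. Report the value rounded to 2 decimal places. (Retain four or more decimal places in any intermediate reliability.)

First correct the split-half correlation to full-test reliability: r_full = 2 × 0.489 / (1 + 0.489) ≈ 0.6568
Length factor from 60 to 100 items: n = 100/60 = 1.6667
r_new = n·r_full / (1 + (n − 1)·r_full) = 1.0947 / 1.4379 ≈ 0.7613

0.76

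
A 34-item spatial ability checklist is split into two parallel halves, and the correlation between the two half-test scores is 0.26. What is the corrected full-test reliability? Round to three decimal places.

0.413

r_full = 2(0.26) / (1 + 0.26)
       = 0.5200 / 1.2600 = 0.4127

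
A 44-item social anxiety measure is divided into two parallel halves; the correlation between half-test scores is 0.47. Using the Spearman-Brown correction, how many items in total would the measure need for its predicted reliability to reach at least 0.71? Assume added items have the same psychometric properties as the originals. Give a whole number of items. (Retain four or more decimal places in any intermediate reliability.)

61

Corrected full-test reliability: r_full = 2 × 0.47 / (1 + 0.47) ≈ 0.6395
n = r_tgt(1 − r_full) / [r_full(1 − r_tgt)] = 0.71 × 0.3605 / (0.6395 × 0.29) ≈ 1.3801
Required items = 1.3801 × 44 = 60.72, so 61 items.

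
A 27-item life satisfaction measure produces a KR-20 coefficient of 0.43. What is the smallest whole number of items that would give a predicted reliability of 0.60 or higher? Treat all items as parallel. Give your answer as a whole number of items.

54

n = 0.60 × (1 − 0.43) / [ 0.43 × (1 − 0.60) ]
n = 0.3420 / 0.1720 ≈ 1.9884
So the test needs 1.9884 × 27 ≈ 53.69 items; rounding up, 54.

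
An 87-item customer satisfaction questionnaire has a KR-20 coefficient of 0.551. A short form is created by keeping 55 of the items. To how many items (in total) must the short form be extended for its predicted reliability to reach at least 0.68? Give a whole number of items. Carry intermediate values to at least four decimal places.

First, r for the 55-item form: n = 55/87 = 0.6322, so r_55 = 0.6322·0.551/(1 + (0.6322 − 1)·0.551) = 0.4369
Length factor from the short form to reach 0.68: n' = 0.68(1 − 0.4369) / [0.4369(1 − 0.68)] ≈ 2.7388
Items = 2.7388 × 55 ≈ 150.63 → 151

151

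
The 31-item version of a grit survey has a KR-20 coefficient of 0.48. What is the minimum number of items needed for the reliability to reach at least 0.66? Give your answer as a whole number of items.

66

Spearman-Brown solved for the length factor n:
n = r_target (1 − r_old) / [ r_old (1 − r_target) ]
n = 0.66(1 − 0.48) / [0.48(1 − 0.66)]
n = 0.3432 / 0.1632 ≈ 2.1029
2.1029 × 31 = 65.19 → 66 items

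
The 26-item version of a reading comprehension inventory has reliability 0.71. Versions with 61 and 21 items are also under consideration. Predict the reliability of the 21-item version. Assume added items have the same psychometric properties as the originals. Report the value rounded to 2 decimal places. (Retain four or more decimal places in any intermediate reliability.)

The 61-item form is not needed; work directly from the 26-item form with n = 21/26 = 0.8077.
r_{21} = n·r / (1 + (n − 1)·r) = 0.5735 / 0.8635 ≈ 0.6642

0.66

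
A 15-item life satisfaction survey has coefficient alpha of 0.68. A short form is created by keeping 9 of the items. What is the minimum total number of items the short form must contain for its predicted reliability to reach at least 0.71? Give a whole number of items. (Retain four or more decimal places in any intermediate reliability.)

First, r for the 9-item form: n = 9/15 = 0.6000, so r_9 = 0.6000·0.68/(1 + (0.6000 − 1)·0.68) = 0.5604
Then solve for n' with r_old = 0.5604, r_target = 0.71: n' = 0.71(1 − 0.5604)/[0.5604(1 − 0.71)] = 1.9205
Total items = 1.9205 × 9 = 17.28, rounded up to 18.

18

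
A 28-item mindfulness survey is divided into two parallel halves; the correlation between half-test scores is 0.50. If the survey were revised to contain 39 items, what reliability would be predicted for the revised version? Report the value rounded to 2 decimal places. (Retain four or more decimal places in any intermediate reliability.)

0.74

First correct the split-half correlation to full-test reliability: r_full = 2 × 0.50 / (1 + 0.50) ≈ 0.6667
Length factor from 28 to 39 items: n = 39/28 = 1.3929
r_new = n·r_full / (1 + (n − 1)·r_full) = 0.9286 / 1.2619 ≈ 0.7359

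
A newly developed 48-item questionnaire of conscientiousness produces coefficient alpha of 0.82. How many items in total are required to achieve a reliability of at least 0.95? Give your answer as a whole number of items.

Invert Spearman-Brown to solve for n:
n = r*(1 − r) / [ r (1 − r*) ]
n = 0.95(1 − 0.82) / [0.82(1 − 0.95)]
n = 0.1710 / 0.0410 ≈ 4.1707
So the test needs 4.1707 × 48 ≈ 200.19 items; rounding up, 201.

201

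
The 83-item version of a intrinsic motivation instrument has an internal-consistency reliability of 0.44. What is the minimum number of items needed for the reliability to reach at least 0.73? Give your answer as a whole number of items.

286

n = 0.73(1 − 0.44) / [0.44(1 − 0.73)]
  = 0.4088 / 0.1188 = 3.4411
3.4411 × 83 = 285.61 → 286 items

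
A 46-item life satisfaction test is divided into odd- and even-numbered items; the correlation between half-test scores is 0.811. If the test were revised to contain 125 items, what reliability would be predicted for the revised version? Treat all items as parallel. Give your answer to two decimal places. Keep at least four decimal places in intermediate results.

Full-test reliability from the split-half r: r_full = 2(0.811)/(1 + 0.811) = 0.8956
Length factor from 46 to 125 items: n = 125/46 = 2.7174
r_new = n·r_full / (1 + (n − 1)·r_full) = 2.4337 / 2.5381 ≈ 0.9589

0.96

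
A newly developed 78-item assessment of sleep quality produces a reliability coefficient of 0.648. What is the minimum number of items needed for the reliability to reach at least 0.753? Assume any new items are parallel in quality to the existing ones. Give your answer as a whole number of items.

n = 0.753(1 − 0.648) / [0.648(1 − 0.753)]
  = 0.265056 / 0.160056 = 1.6560
So the test needs 1.6560 × 78 ≈ 129.17 items; rounding up, 130.

130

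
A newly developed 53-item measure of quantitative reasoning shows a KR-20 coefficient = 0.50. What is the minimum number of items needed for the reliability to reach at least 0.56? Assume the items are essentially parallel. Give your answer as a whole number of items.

Invert Spearman-Brown to solve for n:
n = r*(1 − r) / [ r (1 − r*) ]
n = 0.56 × (1 − 0.50) / [ 0.50 × (1 − 0.56) ]
n = 0.2800 / 0.2200 ≈ 1.2727
So the test needs 1.2727 × 53 ≈ 67.45 items; rounding up, 68.

68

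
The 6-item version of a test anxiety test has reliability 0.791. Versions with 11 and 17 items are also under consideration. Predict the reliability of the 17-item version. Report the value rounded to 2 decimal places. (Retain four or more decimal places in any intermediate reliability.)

0.91

Only the ratio of lengths matters: n = 17/6 = 2.8333
r_{17} = n·r / (1 + (n − 1)·r) = 2.2411 / 2.4501 ≈ 0.9147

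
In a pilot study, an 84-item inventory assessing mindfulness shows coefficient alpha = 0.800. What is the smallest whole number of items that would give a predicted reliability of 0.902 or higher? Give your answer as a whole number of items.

194

Invert Spearman-Brown to solve for n:
n = r_target (1 − r_old) / [ r_old (1 − r_target) ]
n = 0.902 × (1 − 0.800) / [ 0.800 × (1 − 0.902) ]
n = 0.180400 / 0.078400 ≈ 2.3010
Items needed = n × 84 = 2.3010 × 84 ≈ 193.28 → round up to 194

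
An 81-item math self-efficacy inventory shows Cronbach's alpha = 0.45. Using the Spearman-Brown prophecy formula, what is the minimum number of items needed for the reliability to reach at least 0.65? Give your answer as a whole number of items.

184

Rearranging the Spearman-Brown formula for n,
n = r*(1 − r) / [ r (1 − r*) ]
n = 0.65(1 − 0.45) / [0.45(1 − 0.65)]
  = 0.3575 / 0.1575 = 2.2698
2.2698 × 81 = 183.85 → 184 items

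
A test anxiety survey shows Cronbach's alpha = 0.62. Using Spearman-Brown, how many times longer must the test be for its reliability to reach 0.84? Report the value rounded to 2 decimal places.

3.22

Spearman-Brown solved for the length factor n:
n = r*(1 − r) / [ r (1 − r*) ]
n = 0.84 × (1 − 0.62) / [ 0.62 × (1 − 0.84) ]
  = 0.3192 / 0.0992 = 3.2177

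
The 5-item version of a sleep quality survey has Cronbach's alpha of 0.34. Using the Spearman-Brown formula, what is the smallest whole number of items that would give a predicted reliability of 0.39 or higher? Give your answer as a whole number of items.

7

n = 0.39(1 − 0.34) / [0.34(1 − 0.39)]
  = 0.2574 / 0.2074 = 1.2411
1.2411 × 5 = 6.21 → 7 items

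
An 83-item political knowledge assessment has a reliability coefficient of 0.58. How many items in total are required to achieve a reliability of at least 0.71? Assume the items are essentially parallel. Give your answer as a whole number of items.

Spearman-Brown solved for the length factor n:
n = r*(1 − r) / [ r (1 − r*) ]
n = [0.71 × 0.42] / [0.58 × 0.29]
n = 0.2982 / 0.1682 ≈ 1.7729
So the test needs 1.7729 × 83 ≈ 147.15 items; rounding up, 148.

148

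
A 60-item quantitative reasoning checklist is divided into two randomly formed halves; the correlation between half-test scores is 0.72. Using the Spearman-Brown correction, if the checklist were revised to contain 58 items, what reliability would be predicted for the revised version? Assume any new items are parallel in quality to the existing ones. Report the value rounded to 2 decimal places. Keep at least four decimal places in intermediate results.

0.83

Spearman-Brown correction (n = 2): r_full = 2·0.72/(1 + 0.72) = 0.8372
Length factor from 60 to 58 items: n = 58/60 = 0.9667
r_new = n·r_full / (1 + (n − 1)·r_full) = 0.8093 / 0.9721 ≈ 0.8325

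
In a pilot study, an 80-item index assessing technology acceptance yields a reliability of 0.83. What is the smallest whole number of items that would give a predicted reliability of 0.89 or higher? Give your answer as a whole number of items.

Invert Spearman-Brown to solve for n:
n = r*(1 − r) / [ r (1 − r*) ]
n = [0.89 × 0.17] / [0.83 × 0.11]
n = 0.1513 / 0.0913 ≈ 1.6572
1.6572 × 80 = 132.58 → 133 items

133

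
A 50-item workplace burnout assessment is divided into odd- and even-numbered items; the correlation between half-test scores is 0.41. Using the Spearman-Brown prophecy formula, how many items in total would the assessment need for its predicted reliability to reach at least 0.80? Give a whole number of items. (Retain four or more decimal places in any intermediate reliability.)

Corrected full-test reliability: r_full = 2 × 0.41 / (1 + 0.41) ≈ 0.5816
n = r_tgt(1 − r_full) / [r_full(1 − r_tgt)] = 0.80 × 0.4184 / (0.5816 × 0.20) ≈ 2.8776
Required items = 2.8776 × 50 = 143.88, so 144 items.

144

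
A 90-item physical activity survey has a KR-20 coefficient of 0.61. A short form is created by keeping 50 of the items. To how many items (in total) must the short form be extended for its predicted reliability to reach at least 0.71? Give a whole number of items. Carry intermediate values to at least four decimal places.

141

Short-form reliability: n = 50/90 = 0.5556; r_50 = n·r/(1+(n−1)r) ≈ 0.4650
Then solve for n' with r_old = 0.4650, r_target = 0.71: n' = 0.71(1 − 0.4650)/[0.4650(1 − 0.71)] = 2.8168
Total items = 2.8168 × 50 = 140.84, rounded up to 141.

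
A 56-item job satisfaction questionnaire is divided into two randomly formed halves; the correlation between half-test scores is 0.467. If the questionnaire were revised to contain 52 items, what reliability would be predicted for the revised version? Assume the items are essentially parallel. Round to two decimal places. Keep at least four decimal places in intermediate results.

Spearman-Brown correction (n = 2): r_full = 2·0.467/(1 + 0.467) = 0.6367
Length factor from 56 to 52 items: n = 52/56 = 0.9286
r_new = n·r_full / (1 + (n − 1)·r_full) = 0.5912 / 0.9545 ≈ 0.6194

0.62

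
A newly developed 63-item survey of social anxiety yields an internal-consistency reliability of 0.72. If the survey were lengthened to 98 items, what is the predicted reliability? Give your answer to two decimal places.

The new length is 98/63 = 1.5556 times the old.
r_new = 1.5556·0.72 / [1 + (1.5556 − 1)·0.72]
     = 1.1200 / 1.4000 = 0.8000

0.80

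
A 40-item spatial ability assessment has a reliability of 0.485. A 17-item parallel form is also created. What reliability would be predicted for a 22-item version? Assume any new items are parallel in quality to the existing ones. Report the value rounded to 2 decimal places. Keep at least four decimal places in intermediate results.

The 17-item form is not needed; work directly from the 40-item form with n = 22/40 = 0.5500.
r_{22} = n·r / (1 + (n − 1)·r) = 0.2667 / 0.7818 ≈ 0.3411

0.34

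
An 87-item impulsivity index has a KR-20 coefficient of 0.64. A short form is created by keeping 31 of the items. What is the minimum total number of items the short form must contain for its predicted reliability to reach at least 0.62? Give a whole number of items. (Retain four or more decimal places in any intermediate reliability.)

First, r for the 31-item form: n = 31/87 = 0.3563, so r_31 = 0.3563·0.64/(1 + (0.3563 − 1)·0.64) = 0.3878
Length factor from the short form to reach 0.62: n' = 0.62(1 − 0.3878) / [0.3878(1 − 0.62)] ≈ 2.5757
Items = 2.5757 × 31 ≈ 79.85 → 80

80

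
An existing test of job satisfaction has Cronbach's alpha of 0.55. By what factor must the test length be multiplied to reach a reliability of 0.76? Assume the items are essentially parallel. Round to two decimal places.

2.59

Rearranging the Spearman-Brown formula for n,
n = r*(1 − r) / [ r (1 − r*) ]
n = 0.76(1 − 0.55) / [0.55(1 − 0.76)]
n = 0.3420 / 0.1320 ≈ 2.5909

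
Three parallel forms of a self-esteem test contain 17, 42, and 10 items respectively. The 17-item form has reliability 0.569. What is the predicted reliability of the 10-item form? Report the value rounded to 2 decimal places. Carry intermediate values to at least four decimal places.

0.44

The 42-item form is not needed; work directly from the 17-item form with n = 10/17 = 0.5882.
r_{10} = n·r / (1 + (n − 1)·r) = 0.3347 / 0.7657 ≈ 0.4371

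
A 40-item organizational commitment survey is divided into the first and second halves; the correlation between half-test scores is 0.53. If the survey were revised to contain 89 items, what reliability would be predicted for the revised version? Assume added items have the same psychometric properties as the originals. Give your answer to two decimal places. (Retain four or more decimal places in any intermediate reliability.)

Full-test reliability from the split-half r: r_full = 2(0.53)/(1 + 0.53) = 0.6928
Length factor from 40 to 89 items: n = 89/40 = 2.2250
r_new = n·r_full / (1 + (n − 1)·r_full) = 1.5415 / 1.8487 ≈ 0.8338

0.83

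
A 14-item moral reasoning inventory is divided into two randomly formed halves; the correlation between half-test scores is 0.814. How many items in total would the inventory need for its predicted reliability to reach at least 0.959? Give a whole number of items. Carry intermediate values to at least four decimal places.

r_full = 2(0.814)/(1 + 0.814) = 0.8975
n = r_tgt(1 − r_full) / [r_full(1 − r_tgt)] = 0.959 × 0.1025 / (0.8975 × 0.041) ≈ 2.6713
Required items = 2.6713 × 14 = 37.40, so 38 items.

38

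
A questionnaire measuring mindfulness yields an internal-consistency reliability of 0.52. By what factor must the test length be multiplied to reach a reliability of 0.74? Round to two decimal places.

Rearranging the Spearman-Brown formula for n,
n = r*(1 − r) / [ r (1 − r*) ]
n = 0.74(1 − 0.52) / [0.52(1 − 0.74)]
  = 0.3552 / 0.1352 = 2.6272

2.63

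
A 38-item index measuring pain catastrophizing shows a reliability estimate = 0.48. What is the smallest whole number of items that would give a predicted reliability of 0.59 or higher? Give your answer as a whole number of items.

60

Spearman-Brown solved for the length factor n:
n = r_target (1 − r_old) / [ r_old (1 − r_target) ]
n = 0.59(1 − 0.48) / [0.48(1 − 0.59)]
n = 0.3068 / 0.1968 ≈ 1.5589
So the test needs 1.5589 × 38 ≈ 59.24 items; rounding up, 60.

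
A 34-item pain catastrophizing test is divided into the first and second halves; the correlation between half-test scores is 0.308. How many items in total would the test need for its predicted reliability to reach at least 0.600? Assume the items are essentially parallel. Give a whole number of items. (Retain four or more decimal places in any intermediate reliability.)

58

Corrected full-test reliability: r_full = 2 × 0.308 / (1 + 0.308) ≈ 0.4709
n = r_tgt(1 − r_full) / [r_full(1 − r_tgt)] = 0.600 × 0.5291 / (0.4709 × 0.400) ≈ 1.6854
Required items = 1.6854 × 34 = 57.30, so 58 items.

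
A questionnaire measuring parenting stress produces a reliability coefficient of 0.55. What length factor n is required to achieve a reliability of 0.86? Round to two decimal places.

Invert Spearman-Brown to solve for n:
n = r_target (1 − r_old) / [ r_old (1 − r_target) ]
n = 0.86(1 − 0.55) / [0.55(1 − 0.86)]
  = 0.3870 / 0.0770 = 5.0260

5.03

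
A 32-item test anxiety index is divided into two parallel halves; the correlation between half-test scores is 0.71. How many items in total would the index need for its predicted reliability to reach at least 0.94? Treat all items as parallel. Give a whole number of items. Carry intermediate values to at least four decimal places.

103

Corrected full-test reliability: r_full = 2 × 0.71 / (1 + 0.71) ≈ 0.8304
Solve Spearman-Brown for n: n = 0.94(1 − 0.8304) / [0.8304(1 − 0.94)] = 3.1997
Items = 3.1997 × 32 ≈ 102.39 → 103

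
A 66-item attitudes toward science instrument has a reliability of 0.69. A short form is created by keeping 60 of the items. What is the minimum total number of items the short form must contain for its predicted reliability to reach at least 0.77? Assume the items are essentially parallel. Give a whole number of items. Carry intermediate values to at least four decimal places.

First, r for the 60-item form: n = 60/66 = 0.9091, so r_60 = 0.9091·0.69/(1 + (0.9091 − 1)·0.69) = 0.6693
Length factor from the short form to reach 0.77: n' = 0.77(1 − 0.6693) / [0.6693(1 − 0.77)] ≈ 1.6542
Total items = 1.6542 × 60 = 99.25, rounded up to 100.

100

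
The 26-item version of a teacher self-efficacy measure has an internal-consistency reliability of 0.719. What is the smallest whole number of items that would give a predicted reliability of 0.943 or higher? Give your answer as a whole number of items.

Rearranging the Spearman-Brown formula for n,
n = r*(1 − r) / [ r (1 − r*) ]
n = 0.943 × (1 − 0.719) / [ 0.719 × (1 − 0.943) ]
n = 0.264983 / 0.040983 ≈ 6.4657
So the test needs 6.4657 × 26 ≈ 168.11 items; rounding up, 169.

169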